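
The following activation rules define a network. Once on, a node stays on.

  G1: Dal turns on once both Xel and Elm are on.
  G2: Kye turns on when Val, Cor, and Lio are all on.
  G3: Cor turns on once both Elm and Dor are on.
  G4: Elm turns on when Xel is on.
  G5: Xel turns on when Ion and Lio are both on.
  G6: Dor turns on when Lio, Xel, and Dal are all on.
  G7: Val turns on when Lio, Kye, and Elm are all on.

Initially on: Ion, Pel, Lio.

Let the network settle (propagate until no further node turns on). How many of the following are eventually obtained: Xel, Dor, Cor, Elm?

Ion and Lio are on, so Xel turns on (G5).
G4: Xel on → Elm on.
G1: Xel and Elm on → Dal on.
G6: Lio, Xel, and Dal on → Dor on.
Elm and Dor are on, so Cor turns on (G3).
Xel: reached.
Dor: reached.
Cor: reached.
Elm: reached.
All 4 are reached.

4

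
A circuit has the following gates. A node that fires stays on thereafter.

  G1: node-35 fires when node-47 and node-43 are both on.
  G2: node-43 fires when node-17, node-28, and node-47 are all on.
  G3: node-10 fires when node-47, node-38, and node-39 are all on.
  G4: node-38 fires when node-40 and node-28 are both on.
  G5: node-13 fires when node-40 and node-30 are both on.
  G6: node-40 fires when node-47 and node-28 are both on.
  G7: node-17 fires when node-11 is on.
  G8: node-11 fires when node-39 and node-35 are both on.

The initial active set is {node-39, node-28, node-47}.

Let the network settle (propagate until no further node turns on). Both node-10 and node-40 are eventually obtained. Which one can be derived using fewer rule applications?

node-40

node-40: node-47 and node-28 are on, so node-40 fires (G6). [1 rule application]
node-10: G6: node-47 and node-28 on → node-40 on. G4: node-40 and node-28 on → node-38 on. node-47, node-38, and node-39 are on, so node-10 fires (G3). [3 rule applications]
node-40 needs fewer.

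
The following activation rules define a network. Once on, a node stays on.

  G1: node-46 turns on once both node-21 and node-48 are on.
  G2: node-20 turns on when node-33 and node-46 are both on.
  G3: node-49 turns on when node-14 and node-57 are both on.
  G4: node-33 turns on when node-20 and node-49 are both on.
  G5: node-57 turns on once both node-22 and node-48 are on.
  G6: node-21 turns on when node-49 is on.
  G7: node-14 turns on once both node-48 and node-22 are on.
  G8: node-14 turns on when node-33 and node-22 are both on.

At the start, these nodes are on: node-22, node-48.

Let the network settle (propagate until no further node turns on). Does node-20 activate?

node-20 would need node-33 and node-46 (G2), but node-33 never turns on.

No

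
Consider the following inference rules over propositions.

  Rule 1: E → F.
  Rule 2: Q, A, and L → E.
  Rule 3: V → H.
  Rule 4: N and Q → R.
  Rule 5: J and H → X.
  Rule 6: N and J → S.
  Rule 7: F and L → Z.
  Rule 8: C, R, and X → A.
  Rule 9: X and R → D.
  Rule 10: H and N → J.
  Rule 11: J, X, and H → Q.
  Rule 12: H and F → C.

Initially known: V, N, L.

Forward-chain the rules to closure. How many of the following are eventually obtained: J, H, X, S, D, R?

6

V holds, so H follows (Rule 3).
From H and N, Rule 10 gives J.
From N and J, Rule 6 gives S.
From J and H, Rule 5 gives X.
J, X, and H hold, so Q follows (Rule 11).
N and Q hold, so R follows (Rule 4).
From X and R, Rule 9 gives D.
J: reached.
H: reached.
X: reached.
S: reached.
D: reached.
R: reached.
All 6 are reached.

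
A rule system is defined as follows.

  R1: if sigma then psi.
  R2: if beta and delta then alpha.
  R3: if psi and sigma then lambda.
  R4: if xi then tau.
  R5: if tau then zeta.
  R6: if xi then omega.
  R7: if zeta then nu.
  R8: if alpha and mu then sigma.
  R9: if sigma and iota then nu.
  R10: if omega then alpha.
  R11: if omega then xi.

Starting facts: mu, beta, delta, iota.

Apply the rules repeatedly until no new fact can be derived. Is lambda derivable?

From beta and delta, R2 gives alpha.
From alpha and mu, R8 gives sigma.
sigma holds, so psi follows (R1).
psi and sigma hold, so lambda follows (R3).

Yes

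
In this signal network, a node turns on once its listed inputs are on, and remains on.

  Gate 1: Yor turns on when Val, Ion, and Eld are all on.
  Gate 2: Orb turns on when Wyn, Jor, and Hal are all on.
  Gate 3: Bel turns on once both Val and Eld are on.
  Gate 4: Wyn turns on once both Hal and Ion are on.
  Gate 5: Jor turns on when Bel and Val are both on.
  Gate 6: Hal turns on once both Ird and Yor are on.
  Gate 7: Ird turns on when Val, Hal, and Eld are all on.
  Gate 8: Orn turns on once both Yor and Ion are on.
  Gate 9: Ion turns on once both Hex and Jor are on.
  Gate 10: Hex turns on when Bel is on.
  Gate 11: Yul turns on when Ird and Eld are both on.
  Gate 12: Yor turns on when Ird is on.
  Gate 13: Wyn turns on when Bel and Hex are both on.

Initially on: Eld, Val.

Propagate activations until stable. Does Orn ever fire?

Gate 3: Val and Eld on → Bel on.
Gate 5: Bel and Val on → Jor on.
Gate 10: Bel on → Hex on.
Hex and Jor are on, so Ion turns on (Gate 9).
Val, Ion, and Eld are on, so Yor turns on (Gate 1).
Yor and Ion are on, so Orn turns on (Gate 8).

Yes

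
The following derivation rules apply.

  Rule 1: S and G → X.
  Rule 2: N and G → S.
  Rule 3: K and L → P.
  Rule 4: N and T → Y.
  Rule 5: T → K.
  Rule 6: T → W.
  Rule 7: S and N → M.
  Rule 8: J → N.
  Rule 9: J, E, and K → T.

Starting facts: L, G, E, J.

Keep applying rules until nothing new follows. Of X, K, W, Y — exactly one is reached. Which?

J holds, so N follows (Rule 8).
N and G hold, so S follows (Rule 2).
S and G hold, so X follows (Rule 1).
K would need T (Rule 5), but T is never established. W would need T (Rule 6), but T is never established. Y would need N and T (Rule 4), but T is never established.

X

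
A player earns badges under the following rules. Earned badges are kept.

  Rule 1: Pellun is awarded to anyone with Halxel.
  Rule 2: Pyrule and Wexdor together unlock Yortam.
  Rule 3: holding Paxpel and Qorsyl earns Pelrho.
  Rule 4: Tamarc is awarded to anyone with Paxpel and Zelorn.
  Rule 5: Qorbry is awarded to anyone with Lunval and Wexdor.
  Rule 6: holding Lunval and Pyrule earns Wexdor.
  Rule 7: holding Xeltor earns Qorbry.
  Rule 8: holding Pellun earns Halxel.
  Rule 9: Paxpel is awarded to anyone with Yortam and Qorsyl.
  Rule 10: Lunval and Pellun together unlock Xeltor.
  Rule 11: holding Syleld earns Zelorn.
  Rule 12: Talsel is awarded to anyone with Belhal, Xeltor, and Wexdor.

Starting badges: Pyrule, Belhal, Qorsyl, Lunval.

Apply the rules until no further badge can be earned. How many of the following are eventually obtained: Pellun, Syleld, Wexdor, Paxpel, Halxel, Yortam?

With Lunval and Pyrule, Wexdor is earned (Rule 6).
With Pyrule and Wexdor, Yortam is earned (Rule 2).
With Yortam and Qorsyl, Paxpel is earned (Rule 9).
Pellun would need Halxel (Rule 1), but Halxel is never earned.
No rule produces Syleld, and it is not given.
Wexdor: reached.
Paxpel: reached.
Halxel would need Pellun (Rule 8), but Pellun is never earned.
Yortam: reached.
Reached: Wexdor, Paxpel, and Yortam — 3 of the 6.

3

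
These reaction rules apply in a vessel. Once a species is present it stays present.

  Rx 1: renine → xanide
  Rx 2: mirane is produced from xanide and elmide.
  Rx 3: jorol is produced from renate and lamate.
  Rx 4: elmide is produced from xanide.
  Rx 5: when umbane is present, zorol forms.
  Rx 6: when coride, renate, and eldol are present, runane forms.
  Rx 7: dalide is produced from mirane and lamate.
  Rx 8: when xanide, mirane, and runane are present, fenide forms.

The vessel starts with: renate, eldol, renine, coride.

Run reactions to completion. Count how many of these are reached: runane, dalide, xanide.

renine present → xanide forms (Rx 1).
coride, renate, and eldol present → runane forms (Rx 6).
runane: reached.
dalide would need mirane and lamate (Rx 7), but lamate never forms.
xanide: reached.
Reached: runane and xanide — 2 of the 3.

2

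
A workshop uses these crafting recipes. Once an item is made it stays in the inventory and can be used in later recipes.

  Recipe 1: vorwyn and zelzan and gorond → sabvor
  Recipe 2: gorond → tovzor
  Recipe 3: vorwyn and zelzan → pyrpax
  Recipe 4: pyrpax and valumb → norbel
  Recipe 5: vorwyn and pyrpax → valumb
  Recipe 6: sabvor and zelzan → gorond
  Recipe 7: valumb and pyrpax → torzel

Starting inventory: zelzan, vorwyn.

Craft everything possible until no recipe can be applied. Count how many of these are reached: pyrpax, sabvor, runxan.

Using Recipe 3, vorwyn and zelzan make pyrpax.
pyrpax: reached.
sabvor would need vorwyn, zelzan, and gorond (Recipe 1), but gorond is never obtained.
No rule produces runxan, and it is not given.
Reached: pyrpax — 1 of the 3.

1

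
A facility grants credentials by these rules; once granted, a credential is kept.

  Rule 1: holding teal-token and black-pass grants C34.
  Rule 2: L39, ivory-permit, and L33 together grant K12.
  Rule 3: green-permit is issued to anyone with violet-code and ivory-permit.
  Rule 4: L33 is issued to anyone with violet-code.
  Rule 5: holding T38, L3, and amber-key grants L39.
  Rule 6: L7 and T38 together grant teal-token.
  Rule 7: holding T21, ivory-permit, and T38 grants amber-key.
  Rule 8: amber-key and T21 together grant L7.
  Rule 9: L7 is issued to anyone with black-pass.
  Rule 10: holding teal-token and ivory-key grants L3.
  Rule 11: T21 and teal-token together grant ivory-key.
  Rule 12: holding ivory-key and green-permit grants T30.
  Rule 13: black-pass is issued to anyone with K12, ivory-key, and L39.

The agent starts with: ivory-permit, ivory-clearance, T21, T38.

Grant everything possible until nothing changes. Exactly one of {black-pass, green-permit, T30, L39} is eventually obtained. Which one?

L39

Holding T21, ivory-permit, and T38 grants amber-key (Rule 7).
Holding amber-key and T21 grants L7 (Rule 8).
Holding L7 and T38 grants teal-token (Rule 6).
Holding T21 and teal-token grants ivory-key (Rule 11).
Holding teal-token and ivory-key grants L3 (Rule 10).
Holding T38, L3, and amber-key grants L39 (Rule 5).
T30 would need ivory-key and green-permit (Rule 12), but green-permit is never granted. black-pass would need K12, ivory-key, and L39 (Rule 13), but K12 is never granted. green-permit would need violet-code and ivory-permit (Rule 3), but violet-code is never granted.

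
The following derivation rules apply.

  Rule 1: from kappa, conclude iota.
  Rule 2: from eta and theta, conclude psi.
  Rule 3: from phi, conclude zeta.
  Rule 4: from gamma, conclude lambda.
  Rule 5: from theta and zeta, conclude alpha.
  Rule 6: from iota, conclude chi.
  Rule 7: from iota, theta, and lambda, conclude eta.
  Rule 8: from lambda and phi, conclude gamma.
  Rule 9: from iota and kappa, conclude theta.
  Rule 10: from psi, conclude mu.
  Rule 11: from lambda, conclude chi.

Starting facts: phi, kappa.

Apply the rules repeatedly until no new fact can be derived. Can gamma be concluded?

No

gamma would need lambda and phi (Rule 8), but lambda is never established.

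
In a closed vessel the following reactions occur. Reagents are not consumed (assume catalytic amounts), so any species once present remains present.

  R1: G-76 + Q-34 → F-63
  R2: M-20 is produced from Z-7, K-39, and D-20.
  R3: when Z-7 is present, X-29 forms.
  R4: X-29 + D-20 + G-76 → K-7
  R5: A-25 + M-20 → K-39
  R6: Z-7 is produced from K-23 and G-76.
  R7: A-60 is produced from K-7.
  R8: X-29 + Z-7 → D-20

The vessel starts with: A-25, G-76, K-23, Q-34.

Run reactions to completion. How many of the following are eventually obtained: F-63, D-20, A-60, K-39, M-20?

G-76 and Q-34 present → F-63 forms (R1).
K-23 and G-76 present → Z-7 forms (R6).
Z-7 present → X-29 forms (R3).
X-29 and Z-7 present → D-20 forms (R8).
X-29, D-20, and G-76 present → K-7 forms (R4).
K-7 present → A-60 forms (R7).
F-63: reached.
D-20: reached.
A-60: reached.
K-39 would need A-25 and M-20 (R5), but M-20 never forms.
M-20 would need Z-7, K-39, and D-20 (R2), but K-39 never forms.
Reached: F-63, D-20, and A-60 — 3 of the 5.

3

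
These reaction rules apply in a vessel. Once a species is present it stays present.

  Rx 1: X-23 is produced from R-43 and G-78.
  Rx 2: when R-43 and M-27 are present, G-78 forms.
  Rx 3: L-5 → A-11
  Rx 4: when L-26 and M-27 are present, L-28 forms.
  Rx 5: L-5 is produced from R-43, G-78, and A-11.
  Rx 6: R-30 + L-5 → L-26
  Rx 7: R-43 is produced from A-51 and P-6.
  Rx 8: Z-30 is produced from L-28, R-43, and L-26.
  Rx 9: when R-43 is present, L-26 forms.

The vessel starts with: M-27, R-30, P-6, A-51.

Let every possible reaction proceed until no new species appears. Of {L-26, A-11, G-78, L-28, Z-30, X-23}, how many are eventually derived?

A-51 and P-6 present → R-43 forms (Rx 7).
R-43 and M-27 present → G-78 forms (Rx 2).
R-43 present → L-26 forms (Rx 9).
R-43 and G-78 present → X-23 forms (Rx 1).
L-26 and M-27 present → L-28 forms (Rx 4).
L-28, R-43, and L-26 present → Z-30 forms (Rx 8).
L-26: reached.
A-11 would need L-5 (Rx 3), but L-5 never forms.
G-78: reached.
L-28: reached.
Z-30: reached.
X-23: reached.
Reached: L-26, G-78, L-28, Z-30, and X-23 — 5 of the 6.

5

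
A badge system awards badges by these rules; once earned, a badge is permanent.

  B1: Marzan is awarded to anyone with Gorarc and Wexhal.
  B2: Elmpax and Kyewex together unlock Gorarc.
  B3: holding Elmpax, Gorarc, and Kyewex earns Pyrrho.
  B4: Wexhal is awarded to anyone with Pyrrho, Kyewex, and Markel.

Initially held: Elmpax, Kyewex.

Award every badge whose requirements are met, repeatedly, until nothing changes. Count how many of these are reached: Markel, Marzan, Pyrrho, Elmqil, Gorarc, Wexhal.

With Elmpax and Kyewex, Gorarc is earned (B2).
With Elmpax, Gorarc, and Kyewex, Pyrrho is earned (B3).
No rule produces Markel, and it is not given.
Marzan would need Gorarc and Wexhal (B1), but Wexhal is never earned.
Pyrrho: reached.
No rule produces Elmqil, and it is not given.
Gorarc: reached.
Wexhal would need Pyrrho, Kyewex, and Markel (B4), but Markel is never earned.
Reached: Pyrrho and Gorarc — 2 of the 6.

2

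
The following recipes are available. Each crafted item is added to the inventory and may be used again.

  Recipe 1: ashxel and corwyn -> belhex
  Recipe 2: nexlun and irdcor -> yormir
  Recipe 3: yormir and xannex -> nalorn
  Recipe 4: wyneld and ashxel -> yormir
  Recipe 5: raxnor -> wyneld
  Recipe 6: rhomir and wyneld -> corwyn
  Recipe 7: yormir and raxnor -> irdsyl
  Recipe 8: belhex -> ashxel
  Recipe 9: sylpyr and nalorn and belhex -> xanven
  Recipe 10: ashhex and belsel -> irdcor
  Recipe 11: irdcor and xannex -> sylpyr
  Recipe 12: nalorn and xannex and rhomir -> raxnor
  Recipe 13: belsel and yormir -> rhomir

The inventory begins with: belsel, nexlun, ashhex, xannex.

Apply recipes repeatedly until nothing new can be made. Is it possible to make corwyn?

Yes

Using Recipe 10, ashhex and belsel make irdcor.
nexlun and irdcor -> yormir (Recipe 2).
Using Recipe 13, belsel and yormir make rhomir.
Using Recipe 3, yormir and xannex make nalorn.
Using Recipe 12, nalorn, xannex, and rhomir make raxnor.
raxnor -> wyneld (Recipe 5).
Using Recipe 6, rhomir and wyneld make corwyn.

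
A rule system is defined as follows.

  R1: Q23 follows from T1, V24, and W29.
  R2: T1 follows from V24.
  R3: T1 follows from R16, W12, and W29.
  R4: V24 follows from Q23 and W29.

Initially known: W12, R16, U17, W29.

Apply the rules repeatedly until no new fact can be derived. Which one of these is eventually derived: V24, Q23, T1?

R16, W12, and W29 hold, so T1 follows (R3).
Q23 would need T1, V24, and W29 (R1), but V24 is never established. V24 would need Q23 and W29 (R4), but Q23 is never established.

T1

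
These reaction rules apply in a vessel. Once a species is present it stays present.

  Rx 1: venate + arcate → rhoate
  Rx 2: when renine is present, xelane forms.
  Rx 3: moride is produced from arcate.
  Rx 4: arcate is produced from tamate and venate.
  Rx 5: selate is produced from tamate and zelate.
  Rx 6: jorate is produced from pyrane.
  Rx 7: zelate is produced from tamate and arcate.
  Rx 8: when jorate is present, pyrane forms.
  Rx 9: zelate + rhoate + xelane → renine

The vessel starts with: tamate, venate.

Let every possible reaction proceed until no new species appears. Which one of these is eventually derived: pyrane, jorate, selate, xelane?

selate

tamate and venate present → arcate forms (Rx 4).
tamate and arcate present → zelate forms (Rx 7).
tamate and zelate present → selate forms (Rx 5).
pyrane would need jorate (Rx 8), but jorate never forms. xelane would need renine (Rx 2), but renine never forms. jorate would need pyrane (Rx 6), but pyrane never forms.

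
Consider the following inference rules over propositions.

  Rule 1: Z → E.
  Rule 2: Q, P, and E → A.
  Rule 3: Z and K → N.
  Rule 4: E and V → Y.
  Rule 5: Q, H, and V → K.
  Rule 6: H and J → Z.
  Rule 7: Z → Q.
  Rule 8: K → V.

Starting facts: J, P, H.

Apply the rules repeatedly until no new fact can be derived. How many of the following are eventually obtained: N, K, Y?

0

N would need Z and K (Rule 3), but K is never established.
K would need Q, H, and V (Rule 5), but V is never established.
Y would need E and V (Rule 4), but V is never established.
None of the 3 are reached.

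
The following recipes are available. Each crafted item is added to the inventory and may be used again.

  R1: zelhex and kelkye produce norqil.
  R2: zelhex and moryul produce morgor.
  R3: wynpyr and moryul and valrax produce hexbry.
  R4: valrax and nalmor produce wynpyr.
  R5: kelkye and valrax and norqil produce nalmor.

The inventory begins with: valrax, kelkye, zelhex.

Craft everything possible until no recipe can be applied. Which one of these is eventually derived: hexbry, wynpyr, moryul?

zelhex and kelkye → norqil (R1).
kelkye and valrax and norqil → nalmor (R5).
valrax and nalmor → wynpyr (R4).
No rule produces moryul, and it is not given. hexbry would need wynpyr, moryul, and valrax (R3), but moryul is never obtained.

wynpyr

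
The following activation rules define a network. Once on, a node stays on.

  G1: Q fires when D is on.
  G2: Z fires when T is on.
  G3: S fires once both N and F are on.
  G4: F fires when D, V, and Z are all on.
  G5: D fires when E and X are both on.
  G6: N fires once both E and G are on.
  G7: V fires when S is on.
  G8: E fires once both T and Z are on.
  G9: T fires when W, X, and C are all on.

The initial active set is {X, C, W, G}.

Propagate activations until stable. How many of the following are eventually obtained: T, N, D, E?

4

W, X, and C are on, so T fires (G9).
T is on, so Z fires (G2).
G8: T and Z on → E on.
E and X are on, so D fires (G5).
E and G are on, so N fires (G6).
T: reached.
N: reached.
D: reached.
E: reached.
All 4 are reached.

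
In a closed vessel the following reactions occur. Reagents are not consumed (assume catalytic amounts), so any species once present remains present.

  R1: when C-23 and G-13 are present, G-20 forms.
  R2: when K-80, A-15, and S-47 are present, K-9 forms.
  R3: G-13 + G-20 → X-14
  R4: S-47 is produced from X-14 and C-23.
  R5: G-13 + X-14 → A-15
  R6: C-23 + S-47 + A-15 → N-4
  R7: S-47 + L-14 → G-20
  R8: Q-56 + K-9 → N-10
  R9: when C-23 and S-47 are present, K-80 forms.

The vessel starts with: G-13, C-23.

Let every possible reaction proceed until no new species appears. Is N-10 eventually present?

N-10 would need Q-56 and K-9 (R8), but Q-56 never forms.

No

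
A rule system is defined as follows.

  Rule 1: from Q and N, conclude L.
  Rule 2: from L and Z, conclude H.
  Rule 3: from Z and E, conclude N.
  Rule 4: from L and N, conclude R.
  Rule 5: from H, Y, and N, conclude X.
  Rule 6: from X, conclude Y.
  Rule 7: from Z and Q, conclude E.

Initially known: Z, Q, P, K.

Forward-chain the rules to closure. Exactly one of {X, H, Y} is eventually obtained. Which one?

Z and Q hold, so E follows (Rule 7).
From Z and E, Rule 3 gives N.
Q and N hold, so L follows (Rule 1).
L and Z hold, so H follows (Rule 2).
X would need H, Y, and N (Rule 5), but Y is never established. Y would need X (Rule 6), but X is never established.

H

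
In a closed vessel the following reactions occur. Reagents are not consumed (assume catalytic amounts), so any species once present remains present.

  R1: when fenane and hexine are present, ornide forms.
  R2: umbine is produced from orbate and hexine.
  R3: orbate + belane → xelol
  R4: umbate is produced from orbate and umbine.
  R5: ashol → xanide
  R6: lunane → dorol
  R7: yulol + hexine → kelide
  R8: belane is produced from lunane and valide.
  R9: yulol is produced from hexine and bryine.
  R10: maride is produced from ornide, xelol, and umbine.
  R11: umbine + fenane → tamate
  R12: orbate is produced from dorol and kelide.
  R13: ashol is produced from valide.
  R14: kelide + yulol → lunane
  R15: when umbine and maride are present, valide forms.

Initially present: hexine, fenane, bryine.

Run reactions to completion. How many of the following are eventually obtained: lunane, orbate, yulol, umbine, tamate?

hexine and bryine present → yulol forms (R9).
yulol and hexine present → kelide forms (R7).
kelide and yulol present → lunane forms (R14).
lunane present → dorol forms (R6).
dorol and kelide present → orbate forms (R12).
orbate and hexine present → umbine forms (R2).
umbine and fenane present → tamate forms (R11).
lunane: reached.
orbate: reached.
yulol: reached.
umbine: reached.
tamate: reached.
All 5 are reached.

5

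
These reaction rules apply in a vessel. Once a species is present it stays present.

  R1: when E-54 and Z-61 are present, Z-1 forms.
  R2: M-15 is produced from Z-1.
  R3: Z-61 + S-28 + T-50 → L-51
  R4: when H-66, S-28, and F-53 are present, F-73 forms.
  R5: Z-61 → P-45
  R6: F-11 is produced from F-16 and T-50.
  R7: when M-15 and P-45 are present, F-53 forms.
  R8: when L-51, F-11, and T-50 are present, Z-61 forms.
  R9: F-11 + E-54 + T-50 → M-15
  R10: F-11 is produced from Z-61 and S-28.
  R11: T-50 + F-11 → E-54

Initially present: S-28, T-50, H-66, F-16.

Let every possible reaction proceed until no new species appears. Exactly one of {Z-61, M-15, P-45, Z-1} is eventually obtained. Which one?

M-15

F-16 and T-50 present → F-11 forms (R6).
T-50 and F-11 present → E-54 forms (R11).
F-11, E-54, and T-50 present → M-15 forms (R9).
Z-61 would need L-51, F-11, and T-50 (R8), but L-51 never forms. P-45 would need Z-61 (R5), but Z-61 never forms. Z-1 would need E-54 and Z-61 (R1), but Z-61 never forms.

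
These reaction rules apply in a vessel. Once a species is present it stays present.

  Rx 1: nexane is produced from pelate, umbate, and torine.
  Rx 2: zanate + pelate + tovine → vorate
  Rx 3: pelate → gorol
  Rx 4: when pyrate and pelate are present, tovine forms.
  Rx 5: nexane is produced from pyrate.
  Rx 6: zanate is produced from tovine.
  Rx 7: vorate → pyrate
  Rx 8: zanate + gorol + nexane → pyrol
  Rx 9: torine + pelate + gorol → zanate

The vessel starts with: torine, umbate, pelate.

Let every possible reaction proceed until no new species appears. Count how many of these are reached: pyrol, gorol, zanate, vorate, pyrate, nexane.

pelate, umbate, and torine present → nexane forms (Rx 1).
pelate present → gorol forms (Rx 3).
torine, pelate, and gorol present → zanate forms (Rx 9).
zanate, gorol, and nexane present → pyrol forms (Rx 8).
pyrol: reached.
gorol: reached.
zanate: reached.
vorate would need zanate, pelate, and tovine (Rx 2), but tovine never forms.
pyrate would need vorate (Rx 7), but vorate never forms.
nexane: reached.
Reached: pyrol, gorol, zanate, and nexane — 4 of the 6.

4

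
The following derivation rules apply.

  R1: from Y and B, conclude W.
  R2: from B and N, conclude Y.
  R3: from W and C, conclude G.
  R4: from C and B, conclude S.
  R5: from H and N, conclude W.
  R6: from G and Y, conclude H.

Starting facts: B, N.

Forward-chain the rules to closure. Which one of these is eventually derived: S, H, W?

From B and N, R2 gives Y.
From Y and B, R1 gives W.
S would need C and B (R4), but C is never established. H would need G and Y (R6), but G is never established.

W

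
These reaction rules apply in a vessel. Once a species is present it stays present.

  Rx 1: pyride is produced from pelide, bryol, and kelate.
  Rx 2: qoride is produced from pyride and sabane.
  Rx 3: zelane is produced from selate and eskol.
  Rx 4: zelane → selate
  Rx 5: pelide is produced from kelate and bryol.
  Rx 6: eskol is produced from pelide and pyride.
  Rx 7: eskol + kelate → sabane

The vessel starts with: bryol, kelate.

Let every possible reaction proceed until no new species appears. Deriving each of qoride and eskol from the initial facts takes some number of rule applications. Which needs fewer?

eskol

eskol: kelate and bryol present → pelide forms (Rx 5). pelide, bryol, and kelate present → pyride forms (Rx 1). pelide and pyride present → eskol forms (Rx 6). [3 rule applications]
qoride: kelate and bryol present → pelide forms (Rx 5). pelide, bryol, and kelate present → pyride forms (Rx 1). pelide and pyride present → eskol forms (Rx 6). eskol and kelate present → sabane forms (Rx 7). pyride and sabane present → qoride forms (Rx 2). [5 rule applications]
eskol needs fewer.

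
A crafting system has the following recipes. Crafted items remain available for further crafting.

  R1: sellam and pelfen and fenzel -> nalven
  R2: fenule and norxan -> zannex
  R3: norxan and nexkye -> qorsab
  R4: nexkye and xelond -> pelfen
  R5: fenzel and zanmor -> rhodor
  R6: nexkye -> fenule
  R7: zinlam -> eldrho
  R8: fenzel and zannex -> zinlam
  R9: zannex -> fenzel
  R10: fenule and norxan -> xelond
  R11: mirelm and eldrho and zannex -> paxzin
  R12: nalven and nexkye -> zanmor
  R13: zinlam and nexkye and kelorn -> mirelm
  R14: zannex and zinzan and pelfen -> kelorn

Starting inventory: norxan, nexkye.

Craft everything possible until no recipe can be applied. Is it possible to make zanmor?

No

zanmor would need nalven and nexkye (R12), but nalven is never obtained.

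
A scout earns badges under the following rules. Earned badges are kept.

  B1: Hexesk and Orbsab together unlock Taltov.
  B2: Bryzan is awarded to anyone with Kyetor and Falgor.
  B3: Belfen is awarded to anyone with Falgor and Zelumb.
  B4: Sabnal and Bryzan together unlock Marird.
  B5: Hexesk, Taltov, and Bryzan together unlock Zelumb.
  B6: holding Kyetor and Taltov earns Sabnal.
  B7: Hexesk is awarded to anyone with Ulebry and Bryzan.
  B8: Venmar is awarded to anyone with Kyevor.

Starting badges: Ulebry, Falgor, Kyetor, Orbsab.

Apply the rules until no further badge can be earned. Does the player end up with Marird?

Yes

With Kyetor and Falgor, Bryzan is earned (B2).
With Ulebry and Bryzan, Hexesk is earned (B7).
With Hexesk and Orbsab, Taltov is earned (B1).
With Kyetor and Taltov, Sabnal is earned (B6).
With Sabnal and Bryzan, Marird is earned (B4).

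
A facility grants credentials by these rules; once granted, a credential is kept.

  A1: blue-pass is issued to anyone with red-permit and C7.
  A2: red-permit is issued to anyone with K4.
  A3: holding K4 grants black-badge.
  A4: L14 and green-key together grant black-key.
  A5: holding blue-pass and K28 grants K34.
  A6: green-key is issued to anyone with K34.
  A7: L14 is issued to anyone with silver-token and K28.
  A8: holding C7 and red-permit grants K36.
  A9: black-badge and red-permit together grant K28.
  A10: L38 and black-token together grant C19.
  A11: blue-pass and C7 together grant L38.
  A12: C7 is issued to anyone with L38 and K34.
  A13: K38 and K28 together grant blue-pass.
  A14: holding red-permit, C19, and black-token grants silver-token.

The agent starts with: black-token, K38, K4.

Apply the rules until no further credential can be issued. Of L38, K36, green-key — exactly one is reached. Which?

green-key

Holding K4 grants red-permit (A2).
Holding K4 grants black-badge (A3).
Holding black-badge and red-permit grants K28 (A9).
Holding K38 and K28 grants blue-pass (A13).
Holding blue-pass and K28 grants K34 (A5).
Holding K34 grants green-key (A6).
L38 would need blue-pass and C7 (A11), but C7 is never granted. K36 would need C7 and red-permit (A8), but C7 is never granted.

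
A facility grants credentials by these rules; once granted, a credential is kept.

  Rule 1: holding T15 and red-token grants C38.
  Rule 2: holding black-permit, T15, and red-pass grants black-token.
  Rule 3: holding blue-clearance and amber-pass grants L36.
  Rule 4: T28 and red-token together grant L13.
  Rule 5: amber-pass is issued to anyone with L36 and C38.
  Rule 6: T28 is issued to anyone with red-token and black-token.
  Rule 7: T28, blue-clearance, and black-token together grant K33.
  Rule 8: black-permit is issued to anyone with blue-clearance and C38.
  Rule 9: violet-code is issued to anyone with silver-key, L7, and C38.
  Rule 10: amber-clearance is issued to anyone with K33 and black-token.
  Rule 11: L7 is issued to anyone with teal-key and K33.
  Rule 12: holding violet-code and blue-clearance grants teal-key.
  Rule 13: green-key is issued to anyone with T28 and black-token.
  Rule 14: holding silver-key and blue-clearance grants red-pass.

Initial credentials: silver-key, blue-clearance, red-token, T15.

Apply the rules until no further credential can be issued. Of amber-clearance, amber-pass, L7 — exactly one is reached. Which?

amber-clearance

Holding T15 and red-token grants C38 (Rule 1).
Holding silver-key and blue-clearance grants red-pass (Rule 14).
Holding blue-clearance and C38 grants black-permit (Rule 8).
Holding black-permit, T15, and red-pass grants black-token (Rule 2).
Holding red-token and black-token grants T28 (Rule 6).
Holding T28, blue-clearance, and black-token grants K33 (Rule 7).
Holding K33 and black-token grants amber-clearance (Rule 10).
L7 would need teal-key and K33 (Rule 11), but teal-key is never granted. amber-pass would need L36 and C38 (Rule 5), but L36 is never granted.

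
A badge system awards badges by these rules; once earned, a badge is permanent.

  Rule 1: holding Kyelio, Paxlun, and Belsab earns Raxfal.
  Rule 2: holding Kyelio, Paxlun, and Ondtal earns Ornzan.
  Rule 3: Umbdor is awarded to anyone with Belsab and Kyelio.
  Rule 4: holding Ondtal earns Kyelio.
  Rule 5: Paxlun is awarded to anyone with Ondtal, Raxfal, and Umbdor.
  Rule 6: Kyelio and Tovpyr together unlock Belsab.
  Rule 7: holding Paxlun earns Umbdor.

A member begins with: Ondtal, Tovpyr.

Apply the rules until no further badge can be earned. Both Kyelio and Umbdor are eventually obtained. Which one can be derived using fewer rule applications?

Kyelio

Kyelio: With Ondtal, Kyelio is earned (Rule 4). [1 rule application]
Umbdor: With Ondtal, Kyelio is earned (Rule 4). With Kyelio and Tovpyr, Belsab is earned (Rule 6). With Belsab and Kyelio, Umbdor is earned (Rule 3). [3 rule applications]
Kyelio needs fewer.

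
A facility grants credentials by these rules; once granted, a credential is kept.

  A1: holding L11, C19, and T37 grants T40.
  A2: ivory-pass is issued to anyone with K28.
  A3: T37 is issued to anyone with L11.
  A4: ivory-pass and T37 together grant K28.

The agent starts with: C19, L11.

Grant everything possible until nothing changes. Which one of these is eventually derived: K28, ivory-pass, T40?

T40

Holding L11 grants T37 (A3).
Holding L11, C19, and T37 grants T40 (A1).
ivory-pass would need K28 (A2), but K28 is never granted. K28 would need ivory-pass and T37 (A4), but ivory-pass is never granted.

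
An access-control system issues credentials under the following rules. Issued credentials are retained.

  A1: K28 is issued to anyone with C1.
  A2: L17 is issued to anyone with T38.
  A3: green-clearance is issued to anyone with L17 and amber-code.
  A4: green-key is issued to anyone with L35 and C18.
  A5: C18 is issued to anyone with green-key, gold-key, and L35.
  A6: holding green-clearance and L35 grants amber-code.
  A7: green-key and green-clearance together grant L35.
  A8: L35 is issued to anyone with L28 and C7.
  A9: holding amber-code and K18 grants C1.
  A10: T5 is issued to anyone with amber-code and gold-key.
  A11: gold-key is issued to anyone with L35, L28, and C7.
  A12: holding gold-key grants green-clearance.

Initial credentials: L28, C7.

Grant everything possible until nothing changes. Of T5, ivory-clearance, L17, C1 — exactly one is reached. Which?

T5

Holding L28 and C7 grants L35 (A8).
Holding L35, L28, and C7 grants gold-key (A11).
Holding gold-key grants green-clearance (A12).
Holding green-clearance and L35 grants amber-code (A6).
Holding amber-code and gold-key grants T5 (A10).
L17 would need T38 (A2), but T38 is never granted. C1 would need amber-code and K18 (A9), but K18 is never granted. No rule produces ivory-clearance, and it is not given.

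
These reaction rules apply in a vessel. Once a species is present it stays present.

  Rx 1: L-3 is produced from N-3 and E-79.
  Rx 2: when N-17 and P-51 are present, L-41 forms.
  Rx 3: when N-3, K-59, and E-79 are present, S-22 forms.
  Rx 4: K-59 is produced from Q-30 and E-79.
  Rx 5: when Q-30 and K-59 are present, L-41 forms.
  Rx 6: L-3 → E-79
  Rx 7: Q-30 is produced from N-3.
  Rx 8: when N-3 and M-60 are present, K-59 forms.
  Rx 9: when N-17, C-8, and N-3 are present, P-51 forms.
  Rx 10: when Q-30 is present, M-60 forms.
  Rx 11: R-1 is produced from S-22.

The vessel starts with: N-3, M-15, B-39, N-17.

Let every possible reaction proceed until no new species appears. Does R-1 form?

No

R-1 would need S-22 (Rx 11), but S-22 never forms.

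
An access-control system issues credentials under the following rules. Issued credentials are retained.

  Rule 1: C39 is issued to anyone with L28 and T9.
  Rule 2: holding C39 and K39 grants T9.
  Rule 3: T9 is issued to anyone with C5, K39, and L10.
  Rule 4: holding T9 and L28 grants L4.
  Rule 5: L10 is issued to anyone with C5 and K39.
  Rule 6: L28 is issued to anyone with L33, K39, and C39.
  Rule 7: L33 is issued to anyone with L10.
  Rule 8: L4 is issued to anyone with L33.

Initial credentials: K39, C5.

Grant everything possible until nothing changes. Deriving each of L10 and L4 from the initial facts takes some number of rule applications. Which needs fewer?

L10

L10: Holding C5 and K39 grants L10 (Rule 5). [1 rule application]
L4: Holding C5 and K39 grants L10 (Rule 5). Holding L10 grants L33 (Rule 7). Holding L33 grants L4 (Rule 8). [3 rule applications]
L10 needs fewer.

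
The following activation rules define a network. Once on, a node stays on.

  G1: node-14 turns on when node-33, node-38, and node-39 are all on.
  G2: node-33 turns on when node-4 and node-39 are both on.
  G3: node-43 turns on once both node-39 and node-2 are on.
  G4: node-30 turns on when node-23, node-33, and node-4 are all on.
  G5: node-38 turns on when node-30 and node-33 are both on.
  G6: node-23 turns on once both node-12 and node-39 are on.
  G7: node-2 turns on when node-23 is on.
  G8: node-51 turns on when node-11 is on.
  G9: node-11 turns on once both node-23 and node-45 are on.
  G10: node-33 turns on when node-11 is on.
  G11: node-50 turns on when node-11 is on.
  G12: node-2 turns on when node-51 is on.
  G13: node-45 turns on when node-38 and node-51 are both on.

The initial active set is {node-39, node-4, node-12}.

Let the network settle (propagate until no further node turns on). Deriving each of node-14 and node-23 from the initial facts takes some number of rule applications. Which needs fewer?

node-23: G6: node-12 and node-39 on → node-23 on. [1 rule application]
node-14: G2: node-4 and node-39 on → node-33 on. G6: node-12 and node-39 on → node-23 on. G4: node-23, node-33, and node-4 on → node-30 on. node-30 and node-33 are on, so node-38 turns on (G5). G1: node-33, node-38, and node-39 on → node-14 on. [5 rule applications]
node-23 needs fewer.

node-23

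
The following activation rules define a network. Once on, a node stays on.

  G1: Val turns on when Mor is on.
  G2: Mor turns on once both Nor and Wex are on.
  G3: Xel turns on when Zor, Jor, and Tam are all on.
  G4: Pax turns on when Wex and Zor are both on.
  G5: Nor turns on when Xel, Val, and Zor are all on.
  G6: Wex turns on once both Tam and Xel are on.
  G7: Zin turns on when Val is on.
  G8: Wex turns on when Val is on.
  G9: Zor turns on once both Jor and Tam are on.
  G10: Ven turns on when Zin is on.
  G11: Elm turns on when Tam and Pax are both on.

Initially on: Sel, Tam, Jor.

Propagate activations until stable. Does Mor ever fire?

Mor would need Nor and Wex (G2), but Nor never turns on.

No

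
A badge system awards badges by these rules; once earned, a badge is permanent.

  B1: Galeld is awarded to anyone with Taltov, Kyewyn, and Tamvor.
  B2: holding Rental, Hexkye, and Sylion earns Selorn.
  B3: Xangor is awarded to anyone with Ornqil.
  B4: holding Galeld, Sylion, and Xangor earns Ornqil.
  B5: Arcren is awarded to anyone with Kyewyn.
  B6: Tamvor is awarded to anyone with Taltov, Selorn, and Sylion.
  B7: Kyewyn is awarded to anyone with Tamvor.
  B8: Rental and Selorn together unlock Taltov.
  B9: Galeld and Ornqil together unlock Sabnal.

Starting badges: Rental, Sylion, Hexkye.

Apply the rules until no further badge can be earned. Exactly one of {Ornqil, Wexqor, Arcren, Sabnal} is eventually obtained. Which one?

Arcren

With Rental, Hexkye, and Sylion, Selorn is earned (B2).
With Rental and Selorn, Taltov is earned (B8).
With Taltov, Selorn, and Sylion, Tamvor is earned (B6).
With Tamvor, Kyewyn is earned (B7).
With Kyewyn, Arcren is earned (B5).
Sabnal would need Galeld and Ornqil (B9), but Ornqil is never earned. No rule produces Wexqor, and it is not given. Ornqil would need Galeld, Sylion, and Xangor (B4), but Xangor is never earned.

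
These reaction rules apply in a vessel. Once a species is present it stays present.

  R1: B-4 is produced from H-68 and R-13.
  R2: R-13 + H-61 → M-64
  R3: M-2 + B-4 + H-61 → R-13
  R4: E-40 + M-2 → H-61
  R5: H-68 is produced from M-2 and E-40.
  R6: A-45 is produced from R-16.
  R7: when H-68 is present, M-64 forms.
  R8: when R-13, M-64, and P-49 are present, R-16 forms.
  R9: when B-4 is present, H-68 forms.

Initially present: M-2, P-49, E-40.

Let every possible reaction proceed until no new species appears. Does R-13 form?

R-13 would need M-2, B-4, and H-61 (R3), but B-4 never forms.

No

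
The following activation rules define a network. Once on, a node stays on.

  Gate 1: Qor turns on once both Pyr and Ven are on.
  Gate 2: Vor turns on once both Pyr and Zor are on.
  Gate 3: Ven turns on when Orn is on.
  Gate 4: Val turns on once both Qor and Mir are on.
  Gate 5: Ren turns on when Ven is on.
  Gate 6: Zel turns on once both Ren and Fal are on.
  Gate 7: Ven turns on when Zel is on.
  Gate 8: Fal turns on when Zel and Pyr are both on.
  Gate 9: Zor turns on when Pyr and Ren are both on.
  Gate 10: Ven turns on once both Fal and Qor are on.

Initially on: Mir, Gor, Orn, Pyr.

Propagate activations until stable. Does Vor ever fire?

Gate 3: Orn on → Ven on.
Ven is on, so Ren turns on (Gate 5).
Pyr and Ren are on, so Zor turns on (Gate 9).
Pyr and Zor are on, so Vor turns on (Gate 2).

Yes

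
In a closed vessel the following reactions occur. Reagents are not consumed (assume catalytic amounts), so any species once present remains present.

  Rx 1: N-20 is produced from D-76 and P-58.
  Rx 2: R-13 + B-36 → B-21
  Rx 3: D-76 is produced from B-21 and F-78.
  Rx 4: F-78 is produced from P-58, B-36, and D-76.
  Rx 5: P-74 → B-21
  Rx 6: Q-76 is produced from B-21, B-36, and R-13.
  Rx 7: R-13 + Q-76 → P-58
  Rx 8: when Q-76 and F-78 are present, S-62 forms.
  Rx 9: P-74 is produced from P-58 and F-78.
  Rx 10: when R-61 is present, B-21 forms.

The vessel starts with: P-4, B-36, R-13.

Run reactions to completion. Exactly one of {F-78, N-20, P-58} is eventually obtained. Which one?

P-58

R-13 and B-36 present → B-21 forms (Rx 2).
B-21, B-36, and R-13 present → Q-76 forms (Rx 6).
R-13 and Q-76 present → P-58 forms (Rx 7).
N-20 would need D-76 and P-58 (Rx 1), but D-76 never forms. F-78 would need P-58, B-36, and D-76 (Rx 4), but D-76 never forms.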